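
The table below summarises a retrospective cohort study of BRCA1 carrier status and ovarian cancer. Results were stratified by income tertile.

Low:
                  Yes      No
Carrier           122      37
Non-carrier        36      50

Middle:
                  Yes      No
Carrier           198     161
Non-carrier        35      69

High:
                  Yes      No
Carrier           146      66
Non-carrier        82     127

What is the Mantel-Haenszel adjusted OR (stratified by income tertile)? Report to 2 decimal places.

OR_MH = Σ(aᵢdᵢ/nᵢ) / Σ(bᵢcᵢ/nᵢ), where nᵢ is the stratum total.
Stratum 1 (Low): n = 245; a·d/n = 122·50/245 = 24.8980; b·c/n = 37·36/245 = 5.4367
Stratum 2 (Middle): n = 463; a·d/n = 198·69/463 = 29.5076; b·c/n = 161·35/463 = 12.1706
Stratum 3 (High): n = 421; a·d/n = 146·127/421 = 44.0428; b·c/n = 66·82/421 = 12.8551
OR_MH = (24.8980 + 29.5076 + 44.0428) / (5.4367 + 12.1706 + 12.8551) = 98.4483 / 30.4625 = 3.23179

3.23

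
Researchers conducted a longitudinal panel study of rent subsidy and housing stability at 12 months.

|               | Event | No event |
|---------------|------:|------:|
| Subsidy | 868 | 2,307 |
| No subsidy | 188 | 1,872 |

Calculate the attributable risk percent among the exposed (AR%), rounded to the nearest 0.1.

Cells: a = 868, b = 2307, c = 188, d = 1872.
Risk in exposed = 868/3175 = 0.27339; risk in unexposed = 188/2060 = 0.09126.
RR = 0.27339/0.09126 = 2.99561
AR% = (RR − 1)/RR × 100 = (2.99561 − 1)/2.99561 × 100 = 66.6178%

66.6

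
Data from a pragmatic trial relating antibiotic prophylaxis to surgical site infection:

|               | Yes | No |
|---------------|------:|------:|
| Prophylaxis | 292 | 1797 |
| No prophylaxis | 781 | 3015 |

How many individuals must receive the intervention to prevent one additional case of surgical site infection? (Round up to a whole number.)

Risk in treated group = 292/2089 = 0.13978; risk in control = 781/3796 = 0.20574.
Absolute risk reduction = 0.20574 − 0.13978 = 0.06596
NNT = 1 / ARR = 1 / 0.06596 = 15.160 → round up → 16

16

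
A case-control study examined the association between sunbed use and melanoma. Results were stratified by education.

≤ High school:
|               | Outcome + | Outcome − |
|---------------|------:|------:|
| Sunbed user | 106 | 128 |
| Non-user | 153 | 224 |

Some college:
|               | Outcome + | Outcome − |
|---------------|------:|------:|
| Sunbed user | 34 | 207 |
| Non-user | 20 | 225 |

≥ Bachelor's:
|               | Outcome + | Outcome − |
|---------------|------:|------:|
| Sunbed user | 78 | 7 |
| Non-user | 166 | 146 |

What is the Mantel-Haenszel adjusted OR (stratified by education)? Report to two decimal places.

OR_MH = Σ(aᵢdᵢ/nᵢ) / Σ(bᵢcᵢ/nᵢ), where nᵢ is the stratum total.
Stratum 1 (≤ High school): n = 611; a·d/n = 106·224/611 = 38.8609; b·c/n = 128·153/611 = 32.0524
Stratum 2 (Some college): n = 486; a·d/n = 34·225/486 = 15.7407; b·c/n = 207·20/486 = 8.5185
Stratum 3 (≥ Bachelor's): n = 397; a·d/n = 78·146/397 = 28.6851; b·c/n = 7·166/397 = 2.9270
OR_MH = (38.8609 + 15.7407 + 28.6851) / (32.0524 + 8.5185 + 2.9270) = 83.2868 / 43.4978 = 1.91473

1.91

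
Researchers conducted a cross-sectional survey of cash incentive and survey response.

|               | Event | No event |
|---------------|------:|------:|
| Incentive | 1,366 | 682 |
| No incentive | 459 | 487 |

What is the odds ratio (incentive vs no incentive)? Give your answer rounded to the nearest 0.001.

Cells: a = 1366, b = 682, c = 459, d = 487.
OR = (a·d)/(b·c) = (1366 × 487) / (682 × 459) = 665242 / 313038 = 2.12512
The odds of survey response are about 2.13 times as high in the incentive group.

2.125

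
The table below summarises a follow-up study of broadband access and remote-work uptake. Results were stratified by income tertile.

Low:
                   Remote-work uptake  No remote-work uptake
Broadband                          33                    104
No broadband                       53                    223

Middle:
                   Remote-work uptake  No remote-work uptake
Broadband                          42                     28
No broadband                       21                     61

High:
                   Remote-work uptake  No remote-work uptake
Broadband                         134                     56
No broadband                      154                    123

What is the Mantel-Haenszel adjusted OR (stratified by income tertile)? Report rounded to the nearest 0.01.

OR_MH = Σ(aᵢdᵢ/nᵢ) / Σ(bᵢcᵢ/nᵢ), where nᵢ is the stratum total.
Stratum 1 (Low): n = 413; a·d/n = 33·223/413 = 17.8184; b·c/n = 104·53/413 = 13.3462
Stratum 2 (Middle): n = 152; a·d/n = 42·61/152 = 16.8553; b·c/n = 28·21/152 = 3.8684
Stratum 3 (High): n = 467; a·d/n = 134·123/467 = 35.2934; b·c/n = 56·154/467 = 18.4668
OR_MH = (17.8184 + 16.8553 + 35.2934) / (13.3462 + 3.8684 + 18.4668) = 69.9670 / 35.6815 = 1.96088

1.96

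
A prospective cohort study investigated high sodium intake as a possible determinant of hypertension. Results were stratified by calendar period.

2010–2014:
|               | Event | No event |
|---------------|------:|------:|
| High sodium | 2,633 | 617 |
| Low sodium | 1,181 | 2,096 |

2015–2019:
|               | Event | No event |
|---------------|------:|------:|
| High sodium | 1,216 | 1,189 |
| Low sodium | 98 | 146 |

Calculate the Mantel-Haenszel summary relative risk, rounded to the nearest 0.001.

2.118

RR_MH = Σ(aᵢ·n₀ᵢ/nᵢ) / Σ(cᵢ·n₁ᵢ/nᵢ), with n₁ᵢ = aᵢ+bᵢ (exposed), n₀ᵢ = cᵢ+dᵢ (unexposed), nᵢ = n₁ᵢ+n₀ᵢ.
Stratum 1 (2010–2014): n₁ = 3250, n₀ = 3277, n = 6527; a·n₀/n = 2633·3277/6527 = 1321.9459; c·n₁/n = 1181·3250/6527 = 588.0573
Stratum 2 (2015–2019): n₁ = 2405, n₀ = 244, n = 2649; a·n₀/n = 1216·244/2649 = 112.0060; c·n₁/n = 98·2405/2649 = 88.9732
RR_MH = (1321.9459 + 112.0060) / (588.0573 + 88.9732) = 1433.9520 / 677.0305 = 2.11800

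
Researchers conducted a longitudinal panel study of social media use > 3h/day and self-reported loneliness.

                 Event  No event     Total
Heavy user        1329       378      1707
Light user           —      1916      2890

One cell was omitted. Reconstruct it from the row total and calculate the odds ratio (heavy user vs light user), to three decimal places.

The missing cell is in the unexposed row: 2890 − 1916 = 974.
So a = 1329, b = 378, c = 974, d = 1916.
OR = (a·d)/(b·c) = (1329 × 1916) / (378 × 974) = 2546364 / 368172 = 6.91623

6.916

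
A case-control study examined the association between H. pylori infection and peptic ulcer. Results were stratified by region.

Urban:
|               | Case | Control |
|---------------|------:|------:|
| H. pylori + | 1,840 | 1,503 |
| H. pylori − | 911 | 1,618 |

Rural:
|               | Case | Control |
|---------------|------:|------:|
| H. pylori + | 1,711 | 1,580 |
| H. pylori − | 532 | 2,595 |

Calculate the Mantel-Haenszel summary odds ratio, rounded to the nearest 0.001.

3.292

OR_MH = Σ(aᵢdᵢ/nᵢ) / Σ(bᵢcᵢ/nᵢ), where nᵢ is the stratum total.
Stratum 1 (Urban): n = 5872; a·d/n = 1840·1618/5872 = 507.0027; b·c/n = 1503·911/5872 = 233.1800
Stratum 2 (Rural): n = 6418; a·d/n = 1711·2595/6418 = 691.8113; b·c/n = 1580·532/6418 = 130.9691
OR_MH = (507.0027 + 691.8113) / (233.1800 + 130.9691) = 1198.8140 / 364.1492 = 3.29210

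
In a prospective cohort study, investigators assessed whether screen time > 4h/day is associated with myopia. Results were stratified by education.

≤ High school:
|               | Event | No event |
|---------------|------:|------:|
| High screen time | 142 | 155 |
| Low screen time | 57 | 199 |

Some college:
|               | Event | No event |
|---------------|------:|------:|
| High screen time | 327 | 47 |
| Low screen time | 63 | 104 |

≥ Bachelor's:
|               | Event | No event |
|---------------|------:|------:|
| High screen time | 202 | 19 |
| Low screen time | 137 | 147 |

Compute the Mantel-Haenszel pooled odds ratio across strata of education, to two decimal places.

OR_MH = Σ(aᵢdᵢ/nᵢ) / Σ(bᵢcᵢ/nᵢ), where nᵢ is the stratum total.
Stratum 1 (≤ High school): n = 553; a·d/n = 142·199/553 = 51.0995; b·c/n = 155·57/553 = 15.9765
Stratum 2 (Some college): n = 541; a·d/n = 327·104/541 = 62.8614; b·c/n = 47·63/541 = 5.4732
Stratum 3 (≥ Bachelor's): n = 505; a·d/n = 202·147/505 = 58.8000; b·c/n = 19·137/505 = 5.1545
OR_MH = (51.0995 + 62.8614 + 58.8000) / (15.9765 + 5.4732 + 5.1545) = 172.7608 / 26.6041 = 6.49376

6.49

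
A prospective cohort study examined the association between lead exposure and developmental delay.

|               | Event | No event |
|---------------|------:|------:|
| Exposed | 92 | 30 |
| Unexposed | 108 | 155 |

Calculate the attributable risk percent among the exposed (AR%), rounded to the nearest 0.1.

Cells: a = 92, b = 30, c = 108, d = 155.
Risk in exposed = 92/122 = 0.75410; risk in unexposed = 108/263 = 0.41065.
RR = 0.75410/0.41065 = 1.83637
AR% = (RR − 1)/RR × 100 = (1.83637 − 1)/1.83637 × 100 = 45.5447%

45.5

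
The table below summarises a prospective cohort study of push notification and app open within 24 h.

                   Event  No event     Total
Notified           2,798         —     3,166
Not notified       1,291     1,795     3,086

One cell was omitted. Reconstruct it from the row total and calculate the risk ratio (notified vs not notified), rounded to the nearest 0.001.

2.113

The missing cell is in the exposed row: 3166 − 2798 = 368.
So a = 2798, b = 368, c = 1291, d = 1795.
RR = [a/(a+b)] / [c/(c+d)] = (2798/3166) / (1291/3086) = 0.88377/0.41834 = 2.11255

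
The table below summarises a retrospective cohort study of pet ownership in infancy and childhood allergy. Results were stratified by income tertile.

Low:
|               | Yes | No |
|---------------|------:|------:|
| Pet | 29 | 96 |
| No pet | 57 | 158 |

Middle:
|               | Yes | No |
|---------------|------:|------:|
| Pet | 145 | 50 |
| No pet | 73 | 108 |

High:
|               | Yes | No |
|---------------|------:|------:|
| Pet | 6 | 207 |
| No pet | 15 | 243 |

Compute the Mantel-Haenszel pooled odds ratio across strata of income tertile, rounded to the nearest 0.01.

OR_MH = Σ(aᵢdᵢ/nᵢ) / Σ(bᵢcᵢ/nᵢ), where nᵢ is the stratum total.
Stratum 1 (Low): n = 340; a·d/n = 29·158/340 = 13.4765; b·c/n = 96·57/340 = 16.0941
Stratum 2 (Middle): n = 376; a·d/n = 145·108/376 = 41.6489; b·c/n = 50·73/376 = 9.7074
Stratum 3 (High): n = 471; a·d/n = 6·243/471 = 3.0955; b·c/n = 207·15/471 = 6.5924
OR_MH = (13.4765 + 41.6489 + 3.0955) / (16.0941 + 9.7074 + 6.5924) = 58.2209 / 32.3939 = 1.79728

1.80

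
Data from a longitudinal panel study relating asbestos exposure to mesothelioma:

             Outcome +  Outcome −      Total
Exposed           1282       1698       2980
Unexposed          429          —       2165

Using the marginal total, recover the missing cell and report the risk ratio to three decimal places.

2.171

The missing cell is in the unexposed row: 2165 − 429 = 1736.
So a = 1282, b = 1698, c = 429, d = 1736.
RR = [a/(a+b)] / [c/(c+d)] = (1282/2980) / (429/2165) = 0.43020/0.19815 = 2.17106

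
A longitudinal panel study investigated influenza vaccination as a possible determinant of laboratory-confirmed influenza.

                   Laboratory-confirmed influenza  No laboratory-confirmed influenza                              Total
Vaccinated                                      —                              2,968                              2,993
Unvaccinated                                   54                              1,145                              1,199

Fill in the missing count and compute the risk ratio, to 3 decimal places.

0.185

The missing cell is in the exposed row: 2993 − 2968 = 25.
So a = 25, b = 2968, c = 54, d = 1145.
RR = [a/(a+b)] / [c/(c+d)] = (25/2993) / (54/1199) = 0.00835/0.04504 = 0.18546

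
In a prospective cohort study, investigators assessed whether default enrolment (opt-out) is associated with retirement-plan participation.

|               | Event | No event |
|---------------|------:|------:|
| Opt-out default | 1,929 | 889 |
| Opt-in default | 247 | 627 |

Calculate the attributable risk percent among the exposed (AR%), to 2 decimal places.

58.71

Cells: a = 1929, b = 889, c = 247, d = 627.
Risk in exposed = 1929/2818 = 0.68453; risk in unexposed = 247/874 = 0.28261.
RR = 0.68453/0.28261 = 2.42218
AR% = (RR − 1)/RR × 100 = (2.42218 − 1)/2.42218 × 100 = 58.7148%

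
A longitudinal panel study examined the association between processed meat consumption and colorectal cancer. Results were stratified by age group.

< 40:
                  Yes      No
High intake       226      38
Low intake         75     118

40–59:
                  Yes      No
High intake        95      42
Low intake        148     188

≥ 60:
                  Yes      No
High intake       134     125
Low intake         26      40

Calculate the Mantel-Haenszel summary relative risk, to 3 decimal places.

RR_MH = Σ(aᵢ·n₀ᵢ/nᵢ) / Σ(cᵢ·n₁ᵢ/nᵢ), with n₁ᵢ = aᵢ+bᵢ (exposed), n₀ᵢ = cᵢ+dᵢ (unexposed), nᵢ = n₁ᵢ+n₀ᵢ.
Stratum 1 (< 40): n₁ = 264, n₀ = 193, n = 457; a·n₀/n = 226·193/457 = 95.4442; c·n₁/n = 75·264/457 = 43.3260
Stratum 2 (40–59): n₁ = 137, n₀ = 336, n = 473; a·n₀/n = 95·336/473 = 67.4841; c·n₁/n = 148·137/473 = 42.8668
Stratum 3 (≥ 60): n₁ = 259, n₀ = 66, n = 325; a·n₀/n = 134·66/325 = 27.2123; c·n₁/n = 26·259/325 = 20.7200
RR_MH = (95.4442 + 67.4841 + 27.2123) / (43.3260 + 42.8668 + 20.7200) = 190.1407 / 106.9128 = 1.77846

1.778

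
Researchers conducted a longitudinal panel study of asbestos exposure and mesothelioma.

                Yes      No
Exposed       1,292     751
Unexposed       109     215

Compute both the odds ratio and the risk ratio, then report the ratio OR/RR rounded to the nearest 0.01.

1.81

Cells: a = 1292, b = 751, c = 109, d = 215.
OR = (1292·215)/(751·109) = 277780/81859 = 3.39340
Risk in exposed = 1292/2043 = 0.63240; risk in unexposed = 109/324 = 0.33642; RR = 1.87980
OR/RR = 3.39340 / 1.87980 = 1.80519
The outcome is not rare, so the OR lies further from 1 than the RR.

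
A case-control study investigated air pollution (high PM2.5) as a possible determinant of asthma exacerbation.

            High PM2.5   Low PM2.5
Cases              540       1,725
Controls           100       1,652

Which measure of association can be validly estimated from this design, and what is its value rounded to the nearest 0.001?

Reading the table with exposure as columns: a = 540 (High PM2.5, case), b = 100 (High PM2.5, non-case), c = 1725 (Low PM2.5, case), d = 1652.
This is a case-control study: participants were sampled on outcome status, so risks in the source population cannot be estimated directly — relative risk is not valid here. The odds ratio is the appropriate measure.
OR = (a·d)/(b·c) = (540 × 1652) / (100 × 1725) = 892080 / 172500 = 5.17148

5.171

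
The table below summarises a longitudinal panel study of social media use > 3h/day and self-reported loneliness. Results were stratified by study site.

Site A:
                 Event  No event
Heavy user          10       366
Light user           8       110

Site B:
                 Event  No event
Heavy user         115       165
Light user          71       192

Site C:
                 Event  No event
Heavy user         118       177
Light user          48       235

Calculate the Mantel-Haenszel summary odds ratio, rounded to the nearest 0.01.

2.15

OR_MH = Σ(aᵢdᵢ/nᵢ) / Σ(bᵢcᵢ/nᵢ), where nᵢ is the stratum total.
Stratum 1 (Site A): n = 494; a·d/n = 10·110/494 = 2.2267; b·c/n = 366·8/494 = 5.9271
Stratum 2 (Site B): n = 543; a·d/n = 115·192/543 = 40.6630; b·c/n = 165·71/543 = 21.5746
Stratum 3 (Site C): n = 578; a·d/n = 118·235/578 = 47.9758; b·c/n = 177·48/578 = 14.6990
OR_MH = (2.2267 + 40.6630 + 47.9758) / (5.9271 + 21.5746 + 14.6990) = 90.8655 / 42.2007 = 2.15318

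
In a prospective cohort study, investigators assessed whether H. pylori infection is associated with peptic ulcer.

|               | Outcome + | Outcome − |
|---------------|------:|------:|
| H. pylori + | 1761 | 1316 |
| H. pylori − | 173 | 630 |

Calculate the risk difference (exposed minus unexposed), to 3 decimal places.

0.357

Cells: a = 1761, b = 1316, c = 173, d = 630.
Risk in exposed = 1761/3077 = 0.572311; risk in unexposed = 173/803 = 0.215442.
Risk difference = 0.572311 − 0.215442 = 0.356869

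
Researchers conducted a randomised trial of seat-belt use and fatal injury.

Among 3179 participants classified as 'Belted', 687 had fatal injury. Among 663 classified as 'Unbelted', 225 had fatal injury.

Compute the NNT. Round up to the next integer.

9

Risk in treated group = 687/3179 = 0.21611; risk in control = 225/663 = 0.33937.
Absolute risk reduction = 0.33937 − 0.21611 = 0.12326
NNT = 1 / ARR = 1 / 0.12326 = 8.113 → round up → 9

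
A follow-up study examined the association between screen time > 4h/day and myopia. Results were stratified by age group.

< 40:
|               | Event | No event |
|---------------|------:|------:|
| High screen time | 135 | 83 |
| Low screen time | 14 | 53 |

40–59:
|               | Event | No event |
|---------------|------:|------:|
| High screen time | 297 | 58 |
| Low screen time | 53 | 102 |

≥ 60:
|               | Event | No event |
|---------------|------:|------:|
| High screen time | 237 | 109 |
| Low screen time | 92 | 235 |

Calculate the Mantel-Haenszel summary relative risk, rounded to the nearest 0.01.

RR_MH = Σ(aᵢ·n₀ᵢ/nᵢ) / Σ(cᵢ·n₁ᵢ/nᵢ), with n₁ᵢ = aᵢ+bᵢ (exposed), n₀ᵢ = cᵢ+dᵢ (unexposed), nᵢ = n₁ᵢ+n₀ᵢ.
Stratum 1 (< 40): n₁ = 218, n₀ = 67, n = 285; a·n₀/n = 135·67/285 = 31.7368; c·n₁/n = 14·218/285 = 10.7088
Stratum 2 (40–59): n₁ = 355, n₀ = 155, n = 510; a·n₀/n = 297·155/510 = 90.2647; c·n₁/n = 53·355/510 = 36.8922
Stratum 3 (≥ 60): n₁ = 346, n₀ = 327, n = 673; a·n₀/n = 237·327/673 = 115.1545; c·n₁/n = 92·346/673 = 47.2987
RR_MH = (31.7368 + 90.2647 + 115.1545) / (10.7088 + 36.8922 + 47.2987) = 237.1561 / 94.8996 = 2.49902

2.50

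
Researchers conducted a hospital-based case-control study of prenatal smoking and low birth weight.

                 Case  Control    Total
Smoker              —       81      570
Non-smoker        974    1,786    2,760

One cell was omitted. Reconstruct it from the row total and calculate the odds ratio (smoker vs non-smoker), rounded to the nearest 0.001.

The missing cell is in the exposed row: 570 − 81 = 489.
So a = 489, b = 81, c = 974, d = 1786.
OR = (a·d)/(b·c) = (489 × 1786) / (81 × 974) = 873354 / 78894 = 11.06997

11.070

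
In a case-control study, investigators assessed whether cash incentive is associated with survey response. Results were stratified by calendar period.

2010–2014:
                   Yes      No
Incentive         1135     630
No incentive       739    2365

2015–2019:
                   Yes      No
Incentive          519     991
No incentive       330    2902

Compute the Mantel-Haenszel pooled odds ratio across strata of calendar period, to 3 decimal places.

OR_MH = Σ(aᵢdᵢ/nᵢ) / Σ(bᵢcᵢ/nᵢ), where nᵢ is the stratum total.
Stratum 1 (2010–2014): n = 4869; a·d/n = 1135·2365/4869 = 551.2990; b·c/n = 630·739/4869 = 95.6192
Stratum 2 (2015–2019): n = 4742; a·d/n = 519·2902/4742 = 317.6166; b·c/n = 991·330/4742 = 68.9646
OR_MH = (551.2990 + 317.6166) / (95.6192 + 68.9646) = 868.9157 / 164.5838 = 5.27947

5.279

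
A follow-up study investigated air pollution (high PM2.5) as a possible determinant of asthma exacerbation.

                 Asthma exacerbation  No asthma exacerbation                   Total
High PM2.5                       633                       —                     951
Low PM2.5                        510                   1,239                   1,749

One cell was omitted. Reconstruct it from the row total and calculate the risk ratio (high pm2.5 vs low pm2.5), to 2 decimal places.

The missing cell is in the exposed row: 951 − 633 = 318.
So a = 633, b = 318, c = 510, d = 1239.
RR = [a/(a+b)] / [c/(c+d)] = (633/951) / (510/1749) = 0.66562/0.29160 = 2.28267

2.28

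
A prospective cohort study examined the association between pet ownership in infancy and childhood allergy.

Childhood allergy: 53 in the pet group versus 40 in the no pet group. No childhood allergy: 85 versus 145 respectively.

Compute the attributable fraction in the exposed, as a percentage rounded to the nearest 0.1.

43.7

From the description: a = 53, b = 85, c = 40, d = 145.
Risk in exposed = 53/138 = 0.38406; risk in unexposed = 40/185 = 0.21622.
RR = 0.38406/0.21622 = 1.77627
AR% = (RR − 1)/RR × 100 = (1.77627 − 1)/1.77627 × 100 = 43.7022%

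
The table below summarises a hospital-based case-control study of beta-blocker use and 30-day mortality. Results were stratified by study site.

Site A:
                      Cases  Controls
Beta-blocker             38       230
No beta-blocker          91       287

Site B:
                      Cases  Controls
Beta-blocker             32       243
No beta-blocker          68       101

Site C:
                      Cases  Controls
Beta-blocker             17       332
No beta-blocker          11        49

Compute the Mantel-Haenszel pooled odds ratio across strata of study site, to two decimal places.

0.33

OR_MH = Σ(aᵢdᵢ/nᵢ) / Σ(bᵢcᵢ/nᵢ), where nᵢ is the stratum total.
Stratum 1 (Site A): n = 646; a·d/n = 38·287/646 = 16.8824; b·c/n = 230·91/646 = 32.3994
Stratum 2 (Site B): n = 444; a·d/n = 32·101/444 = 7.2793; b·c/n = 243·68/444 = 37.2162
Stratum 3 (Site C): n = 409; a·d/n = 17·49/409 = 2.0367; b·c/n = 332·11/409 = 8.9291
OR_MH = (16.8824 + 7.2793 + 2.0367) / (32.3994 + 37.2162 + 8.9291) = 26.1983 / 78.5447 = 0.33355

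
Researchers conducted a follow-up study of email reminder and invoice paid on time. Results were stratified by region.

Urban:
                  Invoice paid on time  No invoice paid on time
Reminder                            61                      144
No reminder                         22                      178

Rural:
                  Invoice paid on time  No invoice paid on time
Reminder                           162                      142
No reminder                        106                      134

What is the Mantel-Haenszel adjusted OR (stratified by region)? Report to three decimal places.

OR_MH = Σ(aᵢdᵢ/nᵢ) / Σ(bᵢcᵢ/nᵢ), where nᵢ is the stratum total.
Stratum 1 (Urban): n = 405; a·d/n = 61·178/405 = 26.8099; b·c/n = 144·22/405 = 7.8222
Stratum 2 (Rural): n = 544; a·d/n = 162·134/544 = 39.9044; b·c/n = 142·106/544 = 27.6691
OR_MH = (26.8099 + 39.9044) / (7.8222 + 27.6691) = 66.7143 / 35.4913 = 1.87973

1.880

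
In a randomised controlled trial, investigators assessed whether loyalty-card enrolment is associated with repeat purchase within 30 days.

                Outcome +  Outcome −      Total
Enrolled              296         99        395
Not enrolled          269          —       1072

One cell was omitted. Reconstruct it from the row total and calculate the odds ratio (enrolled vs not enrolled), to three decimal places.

8.925

The missing cell is in the unexposed row: 1072 − 269 = 803.
So a = 296, b = 99, c = 269, d = 803.
OR = (a·d)/(b·c) = (296 × 803) / (99 × 269) = 237688 / 26631 = 8.92524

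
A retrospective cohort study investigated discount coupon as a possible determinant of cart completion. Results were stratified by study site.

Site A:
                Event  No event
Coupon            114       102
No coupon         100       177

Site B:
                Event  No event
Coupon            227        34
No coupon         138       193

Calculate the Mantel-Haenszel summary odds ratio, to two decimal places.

4.02

OR_MH = Σ(aᵢdᵢ/nᵢ) / Σ(bᵢcᵢ/nᵢ), where nᵢ is the stratum total.
Stratum 1 (Site A): n = 493; a·d/n = 114·177/493 = 40.9290; b·c/n = 102·100/493 = 20.6897
Stratum 2 (Site B): n = 592; a·d/n = 227·193/592 = 74.0051; b·c/n = 34·138/592 = 7.9257
OR_MH = (40.9290 + 74.0051) / (20.6897 + 7.9257) = 114.9341 / 28.6153 = 4.01652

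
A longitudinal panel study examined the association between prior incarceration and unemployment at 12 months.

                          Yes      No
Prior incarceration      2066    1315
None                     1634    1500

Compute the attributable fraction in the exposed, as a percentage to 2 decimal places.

14.68

Cells: a = 2066, b = 1315, c = 1634, d = 1500.
Risk in exposed = 2066/3381 = 0.61106; risk in unexposed = 1634/3134 = 0.52138.
RR = 0.61106/0.52138 = 1.17201
AR% = (RR − 1)/RR × 100 = (1.17201 − 1)/1.17201 × 100 = 14.6766%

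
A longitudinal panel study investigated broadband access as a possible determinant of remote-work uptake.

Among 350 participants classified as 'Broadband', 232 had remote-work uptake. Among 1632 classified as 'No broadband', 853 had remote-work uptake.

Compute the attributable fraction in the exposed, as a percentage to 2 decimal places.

21.15

From the description: a = 232, b = 118, c = 853, d = 779.
Risk in exposed = 232/350 = 0.66286; risk in unexposed = 853/1632 = 0.52267.
RR = 0.66286/0.52267 = 1.26821
AR% = (RR − 1)/RR × 100 = (1.26821 − 1)/1.26821 × 100 = 21.1487%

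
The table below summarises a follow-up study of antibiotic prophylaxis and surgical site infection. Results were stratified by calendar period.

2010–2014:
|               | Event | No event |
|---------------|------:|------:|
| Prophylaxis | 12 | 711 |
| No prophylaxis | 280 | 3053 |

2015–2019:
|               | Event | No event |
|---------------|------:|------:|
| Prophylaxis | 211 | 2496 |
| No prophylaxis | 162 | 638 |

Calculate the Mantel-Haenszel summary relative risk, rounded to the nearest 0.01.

RR_MH = Σ(aᵢ·n₀ᵢ/nᵢ) / Σ(cᵢ·n₁ᵢ/nᵢ), with n₁ᵢ = aᵢ+bᵢ (exposed), n₀ᵢ = cᵢ+dᵢ (unexposed), nᵢ = n₁ᵢ+n₀ᵢ.
Stratum 1 (2010–2014): n₁ = 723, n₀ = 3333, n = 4056; a·n₀/n = 12·3333/4056 = 9.8609; c·n₁/n = 280·723/4056 = 49.9112
Stratum 2 (2015–2019): n₁ = 2707, n₀ = 800, n = 3507; a·n₀/n = 211·800/3507 = 48.1323; c·n₁/n = 162·2707/3507 = 125.0453
RR_MH = (9.8609 + 48.1323) / (49.9112 + 125.0453) = 57.9933 / 174.9566 = 0.33147

0.33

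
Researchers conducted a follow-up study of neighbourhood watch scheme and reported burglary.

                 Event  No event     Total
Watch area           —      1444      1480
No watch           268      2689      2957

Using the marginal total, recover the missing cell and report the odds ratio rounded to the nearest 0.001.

0.250

The missing cell is in the exposed row: 1480 − 1444 = 36.
So a = 36, b = 1444, c = 268, d = 2689.
OR = (a·d)/(b·c) = (36 × 2689) / (1444 × 268) = 96804 / 386992 = 0.25014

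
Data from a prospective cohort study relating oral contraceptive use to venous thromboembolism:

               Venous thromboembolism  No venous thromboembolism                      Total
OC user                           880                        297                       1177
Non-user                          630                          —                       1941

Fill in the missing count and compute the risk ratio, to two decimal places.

2.30

The missing cell is in the unexposed row: 1941 − 630 = 1311.
So a = 880, b = 297, c = 630, d = 1311.
RR = [a/(a+b)] / [c/(c+d)] = (880/1177) / (630/1941) = 0.74766/0.32457 = 2.30352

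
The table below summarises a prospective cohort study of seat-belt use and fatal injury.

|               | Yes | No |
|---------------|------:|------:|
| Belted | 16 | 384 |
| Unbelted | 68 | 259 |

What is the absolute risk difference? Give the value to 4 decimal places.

-0.1680

Cells: a = 16, b = 384, c = 68, d = 259.
Risk in exposed = 16/400 = 0.040000; risk in unexposed = 68/327 = 0.207951.
Risk difference = 0.040000 − 0.207951 = -0.167951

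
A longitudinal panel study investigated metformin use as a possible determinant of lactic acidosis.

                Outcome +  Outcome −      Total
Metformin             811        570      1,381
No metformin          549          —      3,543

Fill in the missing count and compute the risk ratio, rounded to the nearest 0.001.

The missing cell is in the unexposed row: 3543 − 549 = 2994.
So a = 811, b = 570, c = 549, d = 2994.
RR = [a/(a+b)] / [c/(c+d)] = (811/1381) / (549/3543) = 0.58726/0.15495 = 3.78988

3.790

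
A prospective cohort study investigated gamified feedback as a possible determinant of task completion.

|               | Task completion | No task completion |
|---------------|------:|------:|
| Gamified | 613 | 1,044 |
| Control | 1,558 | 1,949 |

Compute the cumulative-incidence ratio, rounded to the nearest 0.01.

Cells: a = 613, b = 1044, c = 1558, d = 1949.
Risk in exposed = 613/1657 = 0.36995; risk in unexposed = 1558/3507 = 0.44425.
RR = 0.36995 / 0.44425 = 0.83273
The risk is 17% lower among the exposed than among the unexposed.

0.83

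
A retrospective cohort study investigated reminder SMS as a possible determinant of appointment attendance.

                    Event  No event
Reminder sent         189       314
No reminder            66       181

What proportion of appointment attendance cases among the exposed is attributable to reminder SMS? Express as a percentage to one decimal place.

Cells: a = 189, b = 314, c = 66, d = 181.
Risk in exposed = 189/503 = 0.37575; risk in unexposed = 66/247 = 0.26721.
RR = 0.37575/0.26721 = 1.40620
AR% = (RR − 1)/RR × 100 = (1.40620 − 1)/1.40620 × 100 = 28.8863%

28.9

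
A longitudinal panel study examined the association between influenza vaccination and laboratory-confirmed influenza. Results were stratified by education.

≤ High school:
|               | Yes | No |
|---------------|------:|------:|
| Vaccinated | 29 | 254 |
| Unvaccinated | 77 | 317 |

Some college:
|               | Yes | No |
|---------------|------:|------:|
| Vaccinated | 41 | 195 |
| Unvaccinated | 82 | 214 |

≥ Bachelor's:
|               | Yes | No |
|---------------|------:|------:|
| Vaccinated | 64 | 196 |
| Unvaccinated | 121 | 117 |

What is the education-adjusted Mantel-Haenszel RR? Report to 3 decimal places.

0.533

RR_MH = Σ(aᵢ·n₀ᵢ/nᵢ) / Σ(cᵢ·n₁ᵢ/nᵢ), with n₁ᵢ = aᵢ+bᵢ (exposed), n₀ᵢ = cᵢ+dᵢ (unexposed), nᵢ = n₁ᵢ+n₀ᵢ.
Stratum 1 (≤ High school): n₁ = 283, n₀ = 394, n = 677; a·n₀/n = 29·394/677 = 16.8774; c·n₁/n = 77·283/677 = 32.1876
Stratum 2 (Some college): n₁ = 236, n₀ = 296, n = 532; a·n₀/n = 41·296/532 = 22.8120; c·n₁/n = 82·236/532 = 36.3759
Stratum 3 (≥ Bachelor's): n₁ = 260, n₀ = 238, n = 498; a·n₀/n = 64·238/498 = 30.5863; c·n₁/n = 121·260/498 = 63.1727
RR_MH = (16.8774 + 22.8120 + 30.5863) / (32.1876 + 36.3759 + 63.1727) = 70.2758 / 131.7362 = 0.53346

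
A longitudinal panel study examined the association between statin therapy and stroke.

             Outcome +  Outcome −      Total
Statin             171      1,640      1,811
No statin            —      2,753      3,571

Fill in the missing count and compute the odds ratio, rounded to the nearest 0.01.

0.35

The missing cell is in the unexposed row: 3571 − 2753 = 818.
So a = 171, b = 1640, c = 818, d = 2753.
OR = (a·d)/(b·c) = (171 × 2753) / (1640 × 818) = 470763 / 1341520 = 0.35092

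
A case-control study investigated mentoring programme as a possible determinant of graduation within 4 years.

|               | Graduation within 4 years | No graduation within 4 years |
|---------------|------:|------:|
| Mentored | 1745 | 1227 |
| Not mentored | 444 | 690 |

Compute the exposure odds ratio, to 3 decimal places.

2.210

Cells: a = 1745, b = 1227, c = 444, d = 690.
OR = (a·d)/(b·c) = (1745 × 690) / (1227 × 444) = 1204050 / 544788 = 2.21013
The odds of graduation within 4 years are about 2.21 times as high in the mentored group.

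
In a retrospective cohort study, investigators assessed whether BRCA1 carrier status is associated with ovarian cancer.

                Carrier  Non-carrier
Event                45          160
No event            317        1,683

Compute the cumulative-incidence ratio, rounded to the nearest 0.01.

Reading the table with exposure as columns: a = 45 (Carrier, case), b = 317 (Carrier, non-case), c = 160 (Non-carrier, case), d = 1683.
Risk in exposed = 45/362 = 0.12431; risk in unexposed = 160/1843 = 0.08681.
RR = 0.12431 / 0.08681 = 1.43189
The risk among the exposed is 1.43 times that among the unexposed.

1.43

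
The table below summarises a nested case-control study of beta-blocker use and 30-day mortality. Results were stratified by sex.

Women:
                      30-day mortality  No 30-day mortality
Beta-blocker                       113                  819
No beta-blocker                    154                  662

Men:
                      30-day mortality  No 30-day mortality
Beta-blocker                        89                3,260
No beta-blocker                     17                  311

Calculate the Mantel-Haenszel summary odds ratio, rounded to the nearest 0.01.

OR_MH = Σ(aᵢdᵢ/nᵢ) / Σ(bᵢcᵢ/nᵢ), where nᵢ is the stratum total.
Stratum 1 (Women): n = 1748; a·d/n = 113·662/1748 = 42.7952; b·c/n = 819·154/1748 = 72.1545
Stratum 2 (Men): n = 3677; a·d/n = 89·311/3677 = 7.5276; b·c/n = 3260·17/3677 = 15.0721
OR_MH = (42.7952 + 7.5276) / (72.1545 + 15.0721) = 50.3228 / 87.2265 = 0.57692

0.58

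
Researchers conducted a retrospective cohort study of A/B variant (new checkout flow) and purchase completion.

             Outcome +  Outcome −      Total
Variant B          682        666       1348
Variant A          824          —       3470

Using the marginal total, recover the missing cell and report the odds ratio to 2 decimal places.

3.29

The missing cell is in the unexposed row: 3470 − 824 = 2646.
So a = 682, b = 666, c = 824, d = 2646.
OR = (a·d)/(b·c) = (682 × 2646) / (666 × 824) = 1804572 / 548784 = 3.28831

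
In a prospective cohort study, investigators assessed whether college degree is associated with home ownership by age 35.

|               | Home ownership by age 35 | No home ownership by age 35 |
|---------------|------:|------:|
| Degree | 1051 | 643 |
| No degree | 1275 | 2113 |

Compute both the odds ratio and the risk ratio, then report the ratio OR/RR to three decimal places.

Cells: a = 1051, b = 643, c = 1275, d = 2113.
OR = (1051·2113)/(643·1275) = 2220763/819825 = 2.70883
Risk in exposed = 1051/1694 = 0.62043; risk in unexposed = 1275/3388 = 0.37633; RR = 1.64863
OR/RR = 2.70883 / 1.64863 = 1.64308
The outcome is not rare, so the OR lies further from 1 than the RR.

1.643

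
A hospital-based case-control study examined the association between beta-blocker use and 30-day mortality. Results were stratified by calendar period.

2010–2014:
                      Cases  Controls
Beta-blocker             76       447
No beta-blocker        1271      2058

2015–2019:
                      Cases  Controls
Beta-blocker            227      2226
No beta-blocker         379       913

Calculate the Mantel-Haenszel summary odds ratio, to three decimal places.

0.257

OR_MH = Σ(aᵢdᵢ/nᵢ) / Σ(bᵢcᵢ/nᵢ), where nᵢ is the stratum total.
Stratum 1 (2010–2014): n = 3852; a·d/n = 76·2058/3852 = 40.6044; b·c/n = 447·1271/3852 = 147.4914
Stratum 2 (2015–2019): n = 3745; a·d/n = 227·913/3745 = 55.3407; b·c/n = 2226·379/3745 = 225.2748
OR_MH = (40.6044 + 55.3407) / (147.4914 + 225.2748) = 95.9451 / 372.7662 = 0.25739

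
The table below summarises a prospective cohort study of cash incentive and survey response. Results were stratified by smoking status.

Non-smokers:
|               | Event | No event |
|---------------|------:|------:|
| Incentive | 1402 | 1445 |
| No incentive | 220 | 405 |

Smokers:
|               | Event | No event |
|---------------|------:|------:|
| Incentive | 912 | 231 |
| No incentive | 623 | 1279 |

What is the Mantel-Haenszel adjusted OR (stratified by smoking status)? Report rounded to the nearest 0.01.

OR_MH = Σ(aᵢdᵢ/nᵢ) / Σ(bᵢcᵢ/nᵢ), where nᵢ is the stratum total.
Stratum 1 (Non-smokers): n = 3472; a·d/n = 1402·405/3472 = 163.5397; b·c/n = 1445·220/3472 = 91.5611
Stratum 2 (Smokers): n = 3045; a·d/n = 912·1279/3045 = 383.0700; b·c/n = 231·623/3045 = 47.2621
OR_MH = (163.5397 + 383.0700) / (91.5611 + 47.2621) = 546.6097 / 138.8231 = 3.93745

3.94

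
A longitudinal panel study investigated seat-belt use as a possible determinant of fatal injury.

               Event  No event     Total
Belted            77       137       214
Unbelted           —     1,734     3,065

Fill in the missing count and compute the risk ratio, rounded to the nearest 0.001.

0.829

The missing cell is in the unexposed row: 3065 − 1734 = 1331.
So a = 77, b = 137, c = 1331, d = 1734.
RR = [a/(a+b)] / [c/(c+d)] = (77/214) / (1331/3065) = 0.35981/0.43426 = 0.82857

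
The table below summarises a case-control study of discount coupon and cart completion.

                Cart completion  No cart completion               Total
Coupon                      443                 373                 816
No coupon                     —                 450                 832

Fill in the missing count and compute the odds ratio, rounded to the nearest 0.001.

The missing cell is in the unexposed row: 832 − 450 = 382.
So a = 443, b = 373, c = 382, d = 450.
OR = (a·d)/(b·c) = (443 × 450) / (373 × 382) = 199350 / 142486 = 1.39908

1.399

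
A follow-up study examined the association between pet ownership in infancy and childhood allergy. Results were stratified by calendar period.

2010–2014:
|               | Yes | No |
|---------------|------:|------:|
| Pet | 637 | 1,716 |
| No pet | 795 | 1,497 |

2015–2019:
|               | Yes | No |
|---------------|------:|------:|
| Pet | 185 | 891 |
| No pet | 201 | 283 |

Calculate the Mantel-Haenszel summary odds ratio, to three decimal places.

0.585

OR_MH = Σ(aᵢdᵢ/nᵢ) / Σ(bᵢcᵢ/nᵢ), where nᵢ is the stratum total.
Stratum 1 (2010–2014): n = 4645; a·d/n = 637·1497/4645 = 205.2936; b·c/n = 1716·795/4645 = 293.6964
Stratum 2 (2015–2019): n = 1560; a·d/n = 185·283/1560 = 33.5609; b·c/n = 891·201/1560 = 114.8019
OR_MH = (205.2936 + 33.5609) / (293.6964 + 114.8019) = 238.8545 / 408.4984 = 0.58471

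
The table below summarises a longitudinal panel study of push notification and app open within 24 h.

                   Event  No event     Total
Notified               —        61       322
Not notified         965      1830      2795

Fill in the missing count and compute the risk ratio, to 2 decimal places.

2.35

The missing cell is in the exposed row: 322 − 61 = 261.
So a = 261, b = 61, c = 965, d = 1830.
RR = [a/(a+b)] / [c/(c+d)] = (261/322) / (965/2795) = 0.81056/0.34526 = 2.34768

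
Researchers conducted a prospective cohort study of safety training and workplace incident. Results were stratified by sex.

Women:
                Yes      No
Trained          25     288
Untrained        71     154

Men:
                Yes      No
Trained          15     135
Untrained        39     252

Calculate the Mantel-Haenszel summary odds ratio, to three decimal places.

0.315

OR_MH = Σ(aᵢdᵢ/nᵢ) / Σ(bᵢcᵢ/nᵢ), where nᵢ is the stratum total.
Stratum 1 (Women): n = 538; a·d/n = 25·154/538 = 7.1561; b·c/n = 288·71/538 = 38.0074
Stratum 2 (Men): n = 441; a·d/n = 15·252/441 = 8.5714; b·c/n = 135·39/441 = 11.9388
OR_MH = (7.1561 + 8.5714) / (38.0074 + 11.9388) = 15.7276 / 49.9462 = 0.31489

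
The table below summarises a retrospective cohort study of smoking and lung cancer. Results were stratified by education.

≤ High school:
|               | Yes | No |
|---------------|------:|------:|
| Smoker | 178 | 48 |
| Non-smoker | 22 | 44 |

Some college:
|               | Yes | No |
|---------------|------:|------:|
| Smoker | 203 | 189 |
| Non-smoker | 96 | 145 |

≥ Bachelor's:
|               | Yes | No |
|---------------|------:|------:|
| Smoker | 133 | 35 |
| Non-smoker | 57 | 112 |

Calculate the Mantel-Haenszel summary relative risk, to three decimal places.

1.756

RR_MH = Σ(aᵢ·n₀ᵢ/nᵢ) / Σ(cᵢ·n₁ᵢ/nᵢ), with n₁ᵢ = aᵢ+bᵢ (exposed), n₀ᵢ = cᵢ+dᵢ (unexposed), nᵢ = n₁ᵢ+n₀ᵢ.
Stratum 1 (≤ High school): n₁ = 226, n₀ = 66, n = 292; a·n₀/n = 178·66/292 = 40.2329; c·n₁/n = 22·226/292 = 17.0274
Stratum 2 (Some college): n₁ = 392, n₀ = 241, n = 633; a·n₀/n = 203·241/633 = 77.2875; c·n₁/n = 96·392/633 = 59.4502
Stratum 3 (≥ Bachelor's): n₁ = 168, n₀ = 169, n = 337; a·n₀/n = 133·169/337 = 66.6973; c·n₁/n = 57·168/337 = 28.4154
RR_MH = (40.2329 + 77.2875 + 66.6973) / (17.0274 + 59.4502 + 28.4154) = 184.2177 / 104.8931 = 1.75624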